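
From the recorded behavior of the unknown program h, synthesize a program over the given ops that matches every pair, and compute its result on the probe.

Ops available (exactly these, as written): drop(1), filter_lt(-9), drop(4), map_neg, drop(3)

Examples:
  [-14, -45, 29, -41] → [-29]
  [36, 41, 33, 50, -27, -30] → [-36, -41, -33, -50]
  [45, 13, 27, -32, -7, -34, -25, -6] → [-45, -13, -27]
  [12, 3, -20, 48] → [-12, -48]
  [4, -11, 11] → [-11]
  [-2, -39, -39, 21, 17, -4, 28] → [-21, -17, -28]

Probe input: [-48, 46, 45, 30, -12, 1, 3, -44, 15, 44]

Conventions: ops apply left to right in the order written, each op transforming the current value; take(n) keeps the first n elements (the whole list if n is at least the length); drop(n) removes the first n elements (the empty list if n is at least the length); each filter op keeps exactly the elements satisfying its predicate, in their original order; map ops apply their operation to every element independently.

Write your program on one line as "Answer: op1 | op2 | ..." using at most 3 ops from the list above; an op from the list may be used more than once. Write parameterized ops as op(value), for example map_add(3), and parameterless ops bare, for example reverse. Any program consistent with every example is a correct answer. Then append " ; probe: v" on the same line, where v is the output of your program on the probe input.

map_neg | filter_lt(-9) ; probe: [-46, -45, -30, -15, -44]

Check, running the answer program on each example:
  [-14, -45, 29, -41] -> [14, 45, -29, 41] -> [-29]
  [36, 41, 33, 50, -27, -30] -> [-36, -41, -33, -50, 27, 30] -> [-36, -41, -33, -50]
  [45, 13, 27, -32, -7, -34, -25, -6] -> [-45, -13, -27, 32, 7, 34, 25, 6] -> [-45, -13, -27]
  [12, 3, -20, 48] -> [-12, -3, 20, -48] -> [-12, -48]
  [4, -11, 11] -> [-4, 11, -11] -> [-11]
  [-2, -39, -39, 21, 17, -4, 28] -> [2, 39, 39, -21, -17, 4, -28] -> [-21, -17, -28]
  probe: [-48, 46, 45, 30, -12, 1, 3, -44, 15, 44] -> [48, -46, -45, -30, 12, -1, -3, 44, -15, -44] -> [-46, -45, -30, -15, -44]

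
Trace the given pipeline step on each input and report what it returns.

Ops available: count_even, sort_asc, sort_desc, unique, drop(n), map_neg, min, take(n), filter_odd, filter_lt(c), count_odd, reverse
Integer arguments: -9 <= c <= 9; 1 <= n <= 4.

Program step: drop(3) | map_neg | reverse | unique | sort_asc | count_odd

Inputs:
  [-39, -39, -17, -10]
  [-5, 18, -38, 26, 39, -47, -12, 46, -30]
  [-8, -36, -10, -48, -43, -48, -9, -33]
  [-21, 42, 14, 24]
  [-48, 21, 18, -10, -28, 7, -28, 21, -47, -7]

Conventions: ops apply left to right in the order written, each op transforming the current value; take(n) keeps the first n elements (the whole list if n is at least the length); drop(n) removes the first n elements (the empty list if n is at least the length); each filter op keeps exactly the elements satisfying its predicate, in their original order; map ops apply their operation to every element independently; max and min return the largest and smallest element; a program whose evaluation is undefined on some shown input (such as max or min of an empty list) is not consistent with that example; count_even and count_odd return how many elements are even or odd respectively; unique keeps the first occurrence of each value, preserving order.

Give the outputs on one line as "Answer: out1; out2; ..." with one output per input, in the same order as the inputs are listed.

0; 2; 3; 0; 4

Execution, op by op:
  [-39, -39, -17, -10] -> [-10] -> [10] -> [10] -> [10] -> [10] -> 0
  [-5, 18, -38, 26, 39, -47, -12, 46, -30] -> [26, 39, -47, -12, 46, -30] -> [-26, -39, 47, 12, -46, 30] -> [30, -46, 12, 47, -39, -26] -> [30, -46, 12, 47, -39, -26] -> [-46, -39, -26, 12, 30, 47] -> 2
  [-8, -36, -10, -48, -43, -48, -9, -33] -> [-48, -43, -48, -9, -33] -> [48, 43, 48, 9, 33] -> [33, 9, 48, 43, 48] -> [33, 9, 48, 43] -> [9, 33, 43, 48] -> 3
  [-21, 42, 14, 24] -> [24] -> [-24] -> [-24] -> [-24] -> [-24] -> 0
  [-48, 21, 18, -10, -28, 7, -28, 21, -47, -7] -> [-10, -28, 7, -28, 21, -47, -7] -> [10, 28, -7, 28, -21, 47, 7] -> [7, 47, -21, 28, -7, 28, 10] -> [7, 47, -21, 28, -7, 10] -> [-21, -7, 7, 10, 28, 47] -> 4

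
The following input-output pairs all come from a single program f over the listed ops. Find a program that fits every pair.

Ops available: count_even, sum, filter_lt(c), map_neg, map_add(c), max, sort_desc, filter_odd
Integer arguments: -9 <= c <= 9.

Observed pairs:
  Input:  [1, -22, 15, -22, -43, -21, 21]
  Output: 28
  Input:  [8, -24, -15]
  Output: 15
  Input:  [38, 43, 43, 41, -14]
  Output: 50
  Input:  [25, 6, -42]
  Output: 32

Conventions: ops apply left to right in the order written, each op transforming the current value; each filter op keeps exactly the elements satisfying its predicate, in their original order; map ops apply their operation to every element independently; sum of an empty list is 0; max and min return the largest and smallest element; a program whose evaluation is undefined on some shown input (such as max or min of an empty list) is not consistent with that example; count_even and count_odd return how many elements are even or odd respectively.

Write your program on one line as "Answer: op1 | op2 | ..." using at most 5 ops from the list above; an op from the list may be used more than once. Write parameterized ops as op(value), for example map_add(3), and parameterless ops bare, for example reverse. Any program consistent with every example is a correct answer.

map_neg | map_add(-7) | map_neg | sort_desc | max

Check, running the answer program on each example:
  [1, -22, 15, -22, -43, -21, 21] -> [-1, 22, -15, 22, 43, 21, -21] -> [-8, 15, -22, 15, 36, 14, -28] -> [8, -15, 22, -15, -36, -14, 28] -> [28, 22, 8, -14, -15, -15, -36] -> 28
  [8, -24, -15] -> [-8, 24, 15] -> [-15, 17, 8] -> [15, -17, -8] -> [15, -8, -17] -> 15
  [38, 43, 43, 41, -14] -> [-38, -43, -43, -41, 14] -> [-45, -50, -50, -48, 7] -> [45, 50, 50, 48, -7] -> [50, 50, 48, 45, -7] -> 50
  [25, 6, -42] -> [-25, -6, 42] -> [-32, -13, 35] -> [32, 13, -35] -> [32, 13, -35] -> 32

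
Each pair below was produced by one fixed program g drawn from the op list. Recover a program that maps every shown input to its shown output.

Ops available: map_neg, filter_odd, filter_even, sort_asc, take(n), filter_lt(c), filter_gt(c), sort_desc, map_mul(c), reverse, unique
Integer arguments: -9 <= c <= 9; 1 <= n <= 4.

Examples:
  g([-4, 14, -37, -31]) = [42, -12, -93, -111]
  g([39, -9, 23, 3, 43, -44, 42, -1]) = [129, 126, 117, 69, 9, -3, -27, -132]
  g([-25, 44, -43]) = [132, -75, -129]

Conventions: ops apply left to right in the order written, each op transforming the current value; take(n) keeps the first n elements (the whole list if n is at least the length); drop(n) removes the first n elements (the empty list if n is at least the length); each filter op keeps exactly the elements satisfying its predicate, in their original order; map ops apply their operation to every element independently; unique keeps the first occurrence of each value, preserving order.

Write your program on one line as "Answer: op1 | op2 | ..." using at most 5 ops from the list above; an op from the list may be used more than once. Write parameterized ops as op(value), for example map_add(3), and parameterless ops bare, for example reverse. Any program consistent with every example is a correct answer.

sort_asc | map_neg | map_mul(-3) | reverse

Check, running the answer program on each example:
  [-4, 14, -37, -31] -> [-37, -31, -4, 14] -> [37, 31, 4, -14] -> [-111, -93, -12, 42] -> [42, -12, -93, -111]
  [39, -9, 23, 3, 43, -44, 42, -1] -> [-44, -9, -1, 3, 23, 39, 42, 43] -> [44, 9, 1, -3, -23, -39, -42, -43] -> [-132, -27, -3, 9, 69, 117, 126, 129] -> [129, 126, 117, 69, 9, -3, -27, -132]
  [-25, 44, -43] -> [-43, -25, 44] -> [43, 25, -44] -> [-129, -75, 132] -> [132, -75, -129]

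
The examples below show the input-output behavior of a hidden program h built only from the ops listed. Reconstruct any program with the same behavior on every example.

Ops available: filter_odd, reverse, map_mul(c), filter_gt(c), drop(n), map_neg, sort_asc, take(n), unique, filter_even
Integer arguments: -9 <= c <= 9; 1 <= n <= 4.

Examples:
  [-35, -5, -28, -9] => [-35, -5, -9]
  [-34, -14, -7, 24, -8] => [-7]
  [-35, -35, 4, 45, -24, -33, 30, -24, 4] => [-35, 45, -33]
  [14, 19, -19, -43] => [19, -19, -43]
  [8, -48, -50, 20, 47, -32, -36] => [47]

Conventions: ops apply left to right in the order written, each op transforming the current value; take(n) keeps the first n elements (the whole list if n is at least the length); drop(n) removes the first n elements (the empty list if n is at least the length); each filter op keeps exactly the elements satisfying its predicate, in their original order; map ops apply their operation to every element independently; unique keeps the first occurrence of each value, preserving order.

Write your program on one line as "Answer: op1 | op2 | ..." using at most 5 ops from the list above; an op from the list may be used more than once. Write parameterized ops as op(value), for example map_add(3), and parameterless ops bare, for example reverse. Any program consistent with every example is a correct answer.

unique | reverse | filter_odd | reverse

Check, running the answer program on each example:
  [-35, -5, -28, -9] -> [-35, -5, -28, -9] -> [-9, -28, -5, -35] -> [-9, -5, -35] -> [-35, -5, -9]
  [-34, -14, -7, 24, -8] -> [-34, -14, -7, 24, -8] -> [-8, 24, -7, -14, -34] -> [-7] -> [-7]
  [-35, -35, 4, 45, -24, -33, 30, -24, 4] -> [-35, 4, 45, -24, -33, 30] -> [30, -33, -24, 45, 4, -35] -> [-33, 45, -35] -> [-35, 45, -33]
  [14, 19, -19, -43] -> [14, 19, -19, -43] -> [-43, -19, 19, 14] -> [-43, -19, 19] -> [19, -19, -43]
  [8, -48, -50, 20, 47, -32, -36] -> [8, -48, -50, 20, 47, -32, -36] -> [-36, -32, 47, 20, -50, -48, 8] -> [47] -> [47]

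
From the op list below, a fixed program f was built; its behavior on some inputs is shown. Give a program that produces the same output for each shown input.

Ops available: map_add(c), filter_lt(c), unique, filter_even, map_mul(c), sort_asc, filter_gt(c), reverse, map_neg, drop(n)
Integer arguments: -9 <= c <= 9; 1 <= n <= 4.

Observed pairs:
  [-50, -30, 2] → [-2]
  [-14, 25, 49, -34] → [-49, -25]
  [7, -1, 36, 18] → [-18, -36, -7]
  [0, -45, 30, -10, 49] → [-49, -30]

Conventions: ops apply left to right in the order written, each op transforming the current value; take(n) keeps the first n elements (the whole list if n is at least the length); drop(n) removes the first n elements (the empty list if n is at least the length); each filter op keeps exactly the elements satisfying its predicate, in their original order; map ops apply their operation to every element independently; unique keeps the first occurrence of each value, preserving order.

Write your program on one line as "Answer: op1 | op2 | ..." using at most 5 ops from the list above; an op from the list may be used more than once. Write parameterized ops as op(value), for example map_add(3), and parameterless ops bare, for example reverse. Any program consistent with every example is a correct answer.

reverse | map_neg | filter_lt(7) | filter_lt(-1)

Check, running the answer program on each example:
  [-50, -30, 2] -> [2, -30, -50] -> [-2, 30, 50] -> [-2] -> [-2]
  [-14, 25, 49, -34] -> [-34, 49, 25, -14] -> [34, -49, -25, 14] -> [-49, -25] -> [-49, -25]
  [7, -1, 36, 18] -> [18, 36, -1, 7] -> [-18, -36, 1, -7] -> [-18, -36, 1, -7] -> [-18, -36, -7]
  [0, -45, 30, -10, 49] -> [49, -10, 30, -45, 0] -> [-49, 10, -30, 45, 0] -> [-49, -30, 0] -> [-49, -30]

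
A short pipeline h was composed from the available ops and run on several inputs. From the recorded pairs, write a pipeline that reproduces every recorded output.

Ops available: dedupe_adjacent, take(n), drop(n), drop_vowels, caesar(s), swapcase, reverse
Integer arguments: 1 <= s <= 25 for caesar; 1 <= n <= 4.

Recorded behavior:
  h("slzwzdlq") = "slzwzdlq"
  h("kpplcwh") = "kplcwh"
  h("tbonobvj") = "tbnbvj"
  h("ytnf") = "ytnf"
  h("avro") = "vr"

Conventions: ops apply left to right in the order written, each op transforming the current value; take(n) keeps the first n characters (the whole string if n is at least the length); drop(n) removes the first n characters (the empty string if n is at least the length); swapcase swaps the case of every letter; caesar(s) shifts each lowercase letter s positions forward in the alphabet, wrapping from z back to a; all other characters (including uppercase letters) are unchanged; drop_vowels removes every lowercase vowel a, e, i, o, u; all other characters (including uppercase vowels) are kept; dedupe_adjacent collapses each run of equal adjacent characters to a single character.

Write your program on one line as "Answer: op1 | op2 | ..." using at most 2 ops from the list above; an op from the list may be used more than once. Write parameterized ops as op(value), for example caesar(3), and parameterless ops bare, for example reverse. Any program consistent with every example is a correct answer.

dedupe_adjacent | drop_vowels

Check, running the answer program on each example:
  "slzwzdlq" -> "slzwzdlq" -> "slzwzdlq"
  "kpplcwh" -> "kplcwh" -> "kplcwh"
  "tbonobvj" -> "tbonobvj" -> "tbnbvj"
  "ytnf" -> "ytnf" -> "ytnf"
  "avro" -> "avro" -> "vr"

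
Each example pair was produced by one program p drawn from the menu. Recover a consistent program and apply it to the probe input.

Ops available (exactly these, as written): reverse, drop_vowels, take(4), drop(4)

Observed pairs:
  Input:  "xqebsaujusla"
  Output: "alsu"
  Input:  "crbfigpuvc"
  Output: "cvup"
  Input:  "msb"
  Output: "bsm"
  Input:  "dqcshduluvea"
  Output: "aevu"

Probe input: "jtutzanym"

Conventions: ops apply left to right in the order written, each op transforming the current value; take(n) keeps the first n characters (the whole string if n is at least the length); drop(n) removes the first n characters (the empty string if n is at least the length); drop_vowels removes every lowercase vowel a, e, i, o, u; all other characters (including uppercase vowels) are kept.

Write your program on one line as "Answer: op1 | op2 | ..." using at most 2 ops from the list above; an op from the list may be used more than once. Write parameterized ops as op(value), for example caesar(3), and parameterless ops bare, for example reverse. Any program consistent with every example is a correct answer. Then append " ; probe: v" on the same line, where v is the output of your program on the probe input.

reverse | take(4) ; probe: "myna"

Check, running the answer program on each example:
  "xqebsaujusla" -> "alsujuasbeqx" -> "alsu"
  "crbfigpuvc" -> "cvupgifbrc" -> "cvup"
  "msb" -> "bsm" -> "bsm"
  "dqcshduluvea" -> "aevuludhscqd" -> "aevu"
  probe: "jtutzanym" -> "mynaztutj" -> "myna"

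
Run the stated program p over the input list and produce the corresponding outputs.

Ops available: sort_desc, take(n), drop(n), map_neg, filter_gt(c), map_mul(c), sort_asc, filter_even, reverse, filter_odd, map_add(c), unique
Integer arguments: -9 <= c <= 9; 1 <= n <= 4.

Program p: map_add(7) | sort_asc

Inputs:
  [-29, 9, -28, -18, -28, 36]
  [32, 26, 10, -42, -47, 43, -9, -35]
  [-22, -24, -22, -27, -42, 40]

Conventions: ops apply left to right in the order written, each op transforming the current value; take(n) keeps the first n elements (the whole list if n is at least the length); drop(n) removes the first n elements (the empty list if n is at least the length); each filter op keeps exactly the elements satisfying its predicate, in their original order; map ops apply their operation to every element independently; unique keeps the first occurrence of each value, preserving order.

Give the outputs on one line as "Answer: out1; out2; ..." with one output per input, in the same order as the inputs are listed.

[-22, -21, -21, -11, 16, 43]; [-40, -35, -28, -2, 17, 33, 39, 50]; [-35, -20, -17, -15, -15, 47]

Execution, op by op:
  [-29, 9, -28, -18, -28, 36] -> [-22, 16, -21, -11, -21, 43] -> [-22, -21, -21, -11, 16, 43]
  [32, 26, 10, -42, -47, 43, -9, -35] -> [39, 33, 17, -35, -40, 50, -2, -28] -> [-40, -35, -28, -2, 17, 33, 39, 50]
  [-22, -24, -22, -27, -42, 40] -> [-15, -17, -15, -20, -35, 47] -> [-35, -20, -17, -15, -15, 47]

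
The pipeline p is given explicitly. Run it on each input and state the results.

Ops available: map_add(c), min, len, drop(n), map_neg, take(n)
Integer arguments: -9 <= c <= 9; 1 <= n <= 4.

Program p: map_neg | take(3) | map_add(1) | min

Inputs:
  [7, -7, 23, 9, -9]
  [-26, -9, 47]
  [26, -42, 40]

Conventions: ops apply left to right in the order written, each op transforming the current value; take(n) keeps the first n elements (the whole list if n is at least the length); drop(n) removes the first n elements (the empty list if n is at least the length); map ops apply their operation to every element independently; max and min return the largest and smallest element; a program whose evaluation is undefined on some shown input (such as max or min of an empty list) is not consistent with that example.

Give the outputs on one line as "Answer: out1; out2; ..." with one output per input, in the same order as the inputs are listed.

-22; -46; -39

Execution, op by op:
  [7, -7, 23, 9, -9] -> [-7, 7, -23, -9, 9] -> [-7, 7, -23] -> [-6, 8, -22] -> -22
  [-26, -9, 47] -> [26, 9, -47] -> [26, 9, -47] -> [27, 10, -46] -> -46
  [26, -42, 40] -> [-26, 42, -40] -> [-26, 42, -40] -> [-25, 43, -39] -> -39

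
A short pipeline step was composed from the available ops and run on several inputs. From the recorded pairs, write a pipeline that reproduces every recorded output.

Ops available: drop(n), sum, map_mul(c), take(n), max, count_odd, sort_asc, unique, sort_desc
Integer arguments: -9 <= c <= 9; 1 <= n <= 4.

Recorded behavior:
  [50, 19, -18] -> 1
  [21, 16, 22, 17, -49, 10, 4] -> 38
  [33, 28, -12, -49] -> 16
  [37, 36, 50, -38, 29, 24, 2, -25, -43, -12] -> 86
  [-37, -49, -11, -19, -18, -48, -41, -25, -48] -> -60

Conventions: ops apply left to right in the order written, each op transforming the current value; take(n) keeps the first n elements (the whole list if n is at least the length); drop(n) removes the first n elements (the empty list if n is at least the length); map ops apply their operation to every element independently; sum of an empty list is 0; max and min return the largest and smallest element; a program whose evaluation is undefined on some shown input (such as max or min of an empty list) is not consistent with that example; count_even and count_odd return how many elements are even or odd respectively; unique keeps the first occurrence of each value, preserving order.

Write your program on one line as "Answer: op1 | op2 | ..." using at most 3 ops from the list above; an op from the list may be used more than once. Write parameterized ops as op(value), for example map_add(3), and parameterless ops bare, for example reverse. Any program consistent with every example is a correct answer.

take(3) | drop(1) | sum

Check, running the answer program on each example:
  [50, 19, -18] -> [50, 19, -18] -> [19, -18] -> 1
  [21, 16, 22, 17, -49, 10, 4] -> [21, 16, 22] -> [16, 22] -> 38
  [33, 28, -12, -49] -> [33, 28, -12] -> [28, -12] -> 16
  [37, 36, 50, -38, 29, 24, 2, -25, -43, -12] -> [37, 36, 50] -> [36, 50] -> 86
  [-37, -49, -11, -19, -18, -48, -41, -25, -48] -> [-37, -49, -11] -> [-49, -11] -> -60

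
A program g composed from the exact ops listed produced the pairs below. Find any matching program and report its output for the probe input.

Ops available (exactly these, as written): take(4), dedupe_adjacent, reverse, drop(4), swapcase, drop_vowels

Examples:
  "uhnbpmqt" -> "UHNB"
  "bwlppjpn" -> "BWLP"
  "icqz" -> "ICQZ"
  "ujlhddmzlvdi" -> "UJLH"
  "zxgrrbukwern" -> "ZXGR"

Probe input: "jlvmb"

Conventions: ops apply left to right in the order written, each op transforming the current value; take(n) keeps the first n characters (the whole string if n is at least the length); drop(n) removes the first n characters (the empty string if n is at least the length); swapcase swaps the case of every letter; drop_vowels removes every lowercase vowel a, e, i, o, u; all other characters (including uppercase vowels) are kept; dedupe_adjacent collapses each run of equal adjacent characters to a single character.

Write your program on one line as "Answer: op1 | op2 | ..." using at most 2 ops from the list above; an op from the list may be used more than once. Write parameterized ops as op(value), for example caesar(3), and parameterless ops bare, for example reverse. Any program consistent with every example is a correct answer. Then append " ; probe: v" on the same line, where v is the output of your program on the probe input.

swapcase | take(4) ; probe: "JLVM"

Check, running the answer program on each example:
  "uhnbpmqt" -> "UHNBPMQT" -> "UHNB"
  "bwlppjpn" -> "BWLPPJPN" -> "BWLP"
  "icqz" -> "ICQZ" -> "ICQZ"
  "ujlhddmzlvdi" -> "UJLHDDMZLVDI" -> "UJLH"
  "zxgrrbukwern" -> "ZXGRRBUKWERN" -> "ZXGR"
  probe: "jlvmb" -> "JLVMB" -> "JLVM"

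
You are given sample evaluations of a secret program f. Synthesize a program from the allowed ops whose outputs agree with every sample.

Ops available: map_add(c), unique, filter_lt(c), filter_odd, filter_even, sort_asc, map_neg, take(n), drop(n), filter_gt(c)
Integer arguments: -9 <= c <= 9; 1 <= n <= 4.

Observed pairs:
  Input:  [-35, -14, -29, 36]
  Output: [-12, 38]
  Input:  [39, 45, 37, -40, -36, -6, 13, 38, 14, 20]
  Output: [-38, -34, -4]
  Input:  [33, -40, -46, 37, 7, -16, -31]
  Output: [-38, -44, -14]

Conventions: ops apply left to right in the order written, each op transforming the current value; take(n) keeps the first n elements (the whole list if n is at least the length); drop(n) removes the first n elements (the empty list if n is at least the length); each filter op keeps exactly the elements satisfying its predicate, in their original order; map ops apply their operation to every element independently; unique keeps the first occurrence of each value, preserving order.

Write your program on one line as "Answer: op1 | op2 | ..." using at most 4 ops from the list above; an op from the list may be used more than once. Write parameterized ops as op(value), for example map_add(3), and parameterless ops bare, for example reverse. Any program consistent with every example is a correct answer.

filter_even | map_add(2) | take(3)

Check, running the answer program on each example:
  [-35, -14, -29, 36] -> [-14, 36] -> [-12, 38] -> [-12, 38]
  [39, 45, 37, -40, -36, -6, 13, 38, 14, 20] -> [-40, -36, -6, 38, 14, 20] -> [-38, -34, -4, 40, 16, 22] -> [-38, -34, -4]
  [33, -40, -46, 37, 7, -16, -31] -> [-40, -46, -16] -> [-38, -44, -14] -> [-38, -44, -14]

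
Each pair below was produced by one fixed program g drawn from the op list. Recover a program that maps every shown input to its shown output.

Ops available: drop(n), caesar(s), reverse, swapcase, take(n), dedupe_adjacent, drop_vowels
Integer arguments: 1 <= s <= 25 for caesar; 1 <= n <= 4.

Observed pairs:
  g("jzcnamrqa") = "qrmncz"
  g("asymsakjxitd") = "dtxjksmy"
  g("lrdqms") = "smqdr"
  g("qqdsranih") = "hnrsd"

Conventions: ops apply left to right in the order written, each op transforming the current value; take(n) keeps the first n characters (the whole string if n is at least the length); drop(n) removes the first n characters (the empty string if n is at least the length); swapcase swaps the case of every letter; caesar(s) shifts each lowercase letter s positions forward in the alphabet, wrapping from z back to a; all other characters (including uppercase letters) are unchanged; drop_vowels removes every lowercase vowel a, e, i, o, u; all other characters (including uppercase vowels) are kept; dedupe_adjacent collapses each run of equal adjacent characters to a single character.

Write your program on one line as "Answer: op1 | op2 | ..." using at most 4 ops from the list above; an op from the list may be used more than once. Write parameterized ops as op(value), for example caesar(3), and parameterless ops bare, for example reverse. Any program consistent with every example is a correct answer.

drop_vowels | dedupe_adjacent | drop(1) | reverse

Check, running the answer program on each example:
  "jzcnamrqa" -> "jzcnmrq" -> "jzcnmrq" -> "zcnmrq" -> "qrmncz"
  "asymsakjxitd" -> "symskjxtd" -> "symskjxtd" -> "ymskjxtd" -> "dtxjksmy"
  "lrdqms" -> "lrdqms" -> "lrdqms" -> "rdqms" -> "smqdr"
  "qqdsranih" -> "qqdsrnh" -> "qdsrnh" -> "dsrnh" -> "hnrsd"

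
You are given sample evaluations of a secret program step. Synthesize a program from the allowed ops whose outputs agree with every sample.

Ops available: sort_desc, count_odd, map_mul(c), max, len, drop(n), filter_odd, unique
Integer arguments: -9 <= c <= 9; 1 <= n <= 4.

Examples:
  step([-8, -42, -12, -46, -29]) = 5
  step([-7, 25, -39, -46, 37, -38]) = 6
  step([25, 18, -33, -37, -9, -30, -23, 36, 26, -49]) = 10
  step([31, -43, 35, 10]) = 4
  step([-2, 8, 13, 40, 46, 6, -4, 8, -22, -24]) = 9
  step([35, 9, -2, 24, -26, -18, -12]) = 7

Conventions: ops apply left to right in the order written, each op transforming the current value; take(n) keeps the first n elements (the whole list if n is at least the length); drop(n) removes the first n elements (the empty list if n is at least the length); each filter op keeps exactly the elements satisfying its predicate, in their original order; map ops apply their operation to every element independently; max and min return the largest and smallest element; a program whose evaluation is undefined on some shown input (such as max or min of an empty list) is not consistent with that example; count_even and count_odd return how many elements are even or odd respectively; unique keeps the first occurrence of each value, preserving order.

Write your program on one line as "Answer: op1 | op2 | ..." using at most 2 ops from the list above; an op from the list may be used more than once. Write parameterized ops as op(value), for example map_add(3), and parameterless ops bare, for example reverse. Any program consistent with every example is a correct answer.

unique | len

Check, running the answer program on each example:
  [-8, -42, -12, -46, -29] -> [-8, -42, -12, -46, -29] -> 5
  [-7, 25, -39, -46, 37, -38] -> [-7, 25, -39, -46, 37, -38] -> 6
  [25, 18, -33, -37, -9, -30, -23, 36, 26, -49] -> [25, 18, -33, -37, -9, -30, -23, 36, 26, -49] -> 10
  [31, -43, 35, 10] -> [31, -43, 35, 10] -> 4
  [-2, 8, 13, 40, 46, 6, -4, 8, -22, -24] -> [-2, 8, 13, 40, 46, 6, -4, -22, -24] -> 9
  [35, 9, -2, 24, -26, -18, -12] -> [35, 9, -2, 24, -26, -18, -12] -> 7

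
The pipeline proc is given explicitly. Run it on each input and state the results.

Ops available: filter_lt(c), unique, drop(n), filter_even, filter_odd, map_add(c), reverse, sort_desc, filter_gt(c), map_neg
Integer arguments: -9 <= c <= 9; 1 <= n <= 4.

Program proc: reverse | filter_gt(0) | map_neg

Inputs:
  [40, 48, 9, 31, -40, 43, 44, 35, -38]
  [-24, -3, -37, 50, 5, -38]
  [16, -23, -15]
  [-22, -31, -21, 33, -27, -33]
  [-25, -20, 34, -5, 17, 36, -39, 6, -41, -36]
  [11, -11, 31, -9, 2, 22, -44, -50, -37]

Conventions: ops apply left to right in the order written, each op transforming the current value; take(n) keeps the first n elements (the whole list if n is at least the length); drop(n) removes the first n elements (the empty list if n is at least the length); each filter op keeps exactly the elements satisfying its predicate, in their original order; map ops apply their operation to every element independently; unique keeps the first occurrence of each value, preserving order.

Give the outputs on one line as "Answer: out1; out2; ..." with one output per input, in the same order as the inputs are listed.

[-35, -44, -43, -31, -9, -48, -40]; [-5, -50]; [-16]; [-33]; [-6, -36, -17, -34]; [-22, -2, -31, -11]

Execution, op by op:
  [40, 48, 9, 31, -40, 43, 44, 35, -38] -> [-38, 35, 44, 43, -40, 31, 9, 48, 40] -> [35, 44, 43, 31, 9, 48, 40] -> [-35, -44, -43, -31, -9, -48, -40]
  [-24, -3, -37, 50, 5, -38] -> [-38, 5, 50, -37, -3, -24] -> [5, 50] -> [-5, -50]
  [16, -23, -15] -> [-15, -23, 16] -> [16] -> [-16]
  [-22, -31, -21, 33, -27, -33] -> [-33, -27, 33, -21, -31, -22] -> [33] -> [-33]
  [-25, -20, 34, -5, 17, 36, -39, 6, -41, -36] -> [-36, -41, 6, -39, 36, 17, -5, 34, -20, -25] -> [6, 36, 17, 34] -> [-6, -36, -17, -34]
  [11, -11, 31, -9, 2, 22, -44, -50, -37] -> [-37, -50, -44, 22, 2, -9, 31, -11, 11] -> [22, 2, 31, 11] -> [-22, -2, -31, -11]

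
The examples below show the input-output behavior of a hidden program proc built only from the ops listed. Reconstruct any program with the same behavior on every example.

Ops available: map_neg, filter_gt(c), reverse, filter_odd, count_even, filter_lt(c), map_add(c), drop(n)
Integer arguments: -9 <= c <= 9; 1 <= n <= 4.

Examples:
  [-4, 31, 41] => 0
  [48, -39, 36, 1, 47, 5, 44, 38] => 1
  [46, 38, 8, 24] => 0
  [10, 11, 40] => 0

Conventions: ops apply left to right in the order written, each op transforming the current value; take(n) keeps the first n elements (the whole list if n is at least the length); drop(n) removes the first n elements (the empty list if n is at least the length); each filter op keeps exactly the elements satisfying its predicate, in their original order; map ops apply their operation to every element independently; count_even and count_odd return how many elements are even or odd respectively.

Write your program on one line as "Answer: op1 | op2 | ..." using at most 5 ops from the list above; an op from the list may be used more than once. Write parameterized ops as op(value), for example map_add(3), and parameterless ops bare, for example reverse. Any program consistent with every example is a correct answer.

map_neg | drop(1) | drop(4) | map_add(7) | count_even

Check, running the answer program on each example:
  [-4, 31, 41] -> [4, -31, -41] -> [-31, -41] -> [] -> [] -> 0
  [48, -39, 36, 1, 47, 5, 44, 38] -> [-48, 39, -36, -1, -47, -5, -44, -38] -> [39, -36, -1, -47, -5, -44, -38] -> [-5, -44, -38] -> [2, -37, -31] -> 1
  [46, 38, 8, 24] -> [-46, -38, -8, -24] -> [-38, -8, -24] -> [] -> [] -> 0
  [10, 11, 40] -> [-10, -11, -40] -> [-11, -40] -> [] -> [] -> 0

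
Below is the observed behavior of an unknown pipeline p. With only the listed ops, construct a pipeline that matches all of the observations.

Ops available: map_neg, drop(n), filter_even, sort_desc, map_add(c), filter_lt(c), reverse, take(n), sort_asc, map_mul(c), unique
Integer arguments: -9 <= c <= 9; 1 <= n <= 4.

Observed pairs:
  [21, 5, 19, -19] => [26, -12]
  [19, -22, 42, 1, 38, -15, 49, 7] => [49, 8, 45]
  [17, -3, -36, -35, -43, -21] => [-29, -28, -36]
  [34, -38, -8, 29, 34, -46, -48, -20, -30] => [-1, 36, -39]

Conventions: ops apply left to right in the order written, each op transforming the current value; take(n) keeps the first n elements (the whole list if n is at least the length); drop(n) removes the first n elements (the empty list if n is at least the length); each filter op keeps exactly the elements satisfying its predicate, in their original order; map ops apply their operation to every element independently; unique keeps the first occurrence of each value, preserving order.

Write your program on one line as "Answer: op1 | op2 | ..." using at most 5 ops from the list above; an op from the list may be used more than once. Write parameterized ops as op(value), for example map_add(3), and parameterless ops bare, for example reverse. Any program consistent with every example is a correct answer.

unique | map_add(-2) | drop(2) | take(3) | map_add(9)

Check, running the answer program on each example:
  [21, 5, 19, -19] -> [21, 5, 19, -19] -> [19, 3, 17, -21] -> [17, -21] -> [17, -21] -> [26, -12]
  [19, -22, 42, 1, 38, -15, 49, 7] -> [19, -22, 42, 1, 38, -15, 49, 7] -> [17, -24, 40, -1, 36, -17, 47, 5] -> [40, -1, 36, -17, 47, 5] -> [40, -1, 36] -> [49, 8, 45]
  [17, -3, -36, -35, -43, -21] -> [17, -3, -36, -35, -43, -21] -> [15, -5, -38, -37, -45, -23] -> [-38, -37, -45, -23] -> [-38, -37, -45] -> [-29, -28, -36]
  [34, -38, -8, 29, 34, -46, -48, -20, -30] -> [34, -38, -8, 29, -46, -48, -20, -30] -> [32, -40, -10, 27, -48, -50, -22, -32] -> [-10, 27, -48, -50, -22, -32] -> [-10, 27, -48] -> [-1, 36, -39]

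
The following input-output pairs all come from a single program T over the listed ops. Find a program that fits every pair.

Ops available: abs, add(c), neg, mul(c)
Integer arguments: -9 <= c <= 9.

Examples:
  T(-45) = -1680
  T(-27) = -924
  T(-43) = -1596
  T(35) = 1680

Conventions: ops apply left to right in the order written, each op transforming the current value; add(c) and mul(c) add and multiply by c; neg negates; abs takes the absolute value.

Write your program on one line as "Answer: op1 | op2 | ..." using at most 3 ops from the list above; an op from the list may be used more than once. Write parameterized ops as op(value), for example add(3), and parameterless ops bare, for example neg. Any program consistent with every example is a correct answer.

add(5) | mul(-7) | mul(-6)

Check, running the answer program on each example:
  -45 -> -40 -> 280 -> -1680
  -27 -> -22 -> 154 -> -924
  -43 -> -38 -> 266 -> -1596
  35 -> 40 -> -280 -> 1680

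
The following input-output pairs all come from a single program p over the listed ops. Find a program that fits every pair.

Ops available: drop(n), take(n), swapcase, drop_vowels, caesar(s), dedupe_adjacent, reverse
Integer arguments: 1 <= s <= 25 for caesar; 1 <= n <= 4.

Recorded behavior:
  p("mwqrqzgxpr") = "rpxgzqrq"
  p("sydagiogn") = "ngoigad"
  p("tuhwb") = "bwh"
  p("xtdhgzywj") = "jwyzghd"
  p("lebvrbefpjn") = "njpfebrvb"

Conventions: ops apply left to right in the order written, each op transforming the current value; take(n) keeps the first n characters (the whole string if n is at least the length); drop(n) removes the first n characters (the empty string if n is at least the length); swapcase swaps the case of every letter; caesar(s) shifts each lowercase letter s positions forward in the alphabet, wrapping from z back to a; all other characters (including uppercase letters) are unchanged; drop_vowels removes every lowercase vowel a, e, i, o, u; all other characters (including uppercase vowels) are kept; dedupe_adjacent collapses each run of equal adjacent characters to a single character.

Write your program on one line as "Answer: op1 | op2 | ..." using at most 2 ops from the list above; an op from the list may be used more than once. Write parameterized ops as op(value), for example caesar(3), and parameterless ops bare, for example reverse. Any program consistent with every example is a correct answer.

drop(2) | reverse

Check, running the answer program on each example:
  "mwqrqzgxpr" -> "qrqzgxpr" -> "rpxgzqrq"
  "sydagiogn" -> "dagiogn" -> "ngoigad"
  "tuhwb" -> "hwb" -> "bwh"
  "xtdhgzywj" -> "dhgzywj" -> "jwyzghd"
  "lebvrbefpjn" -> "bvrbefpjn" -> "njpfebrvb"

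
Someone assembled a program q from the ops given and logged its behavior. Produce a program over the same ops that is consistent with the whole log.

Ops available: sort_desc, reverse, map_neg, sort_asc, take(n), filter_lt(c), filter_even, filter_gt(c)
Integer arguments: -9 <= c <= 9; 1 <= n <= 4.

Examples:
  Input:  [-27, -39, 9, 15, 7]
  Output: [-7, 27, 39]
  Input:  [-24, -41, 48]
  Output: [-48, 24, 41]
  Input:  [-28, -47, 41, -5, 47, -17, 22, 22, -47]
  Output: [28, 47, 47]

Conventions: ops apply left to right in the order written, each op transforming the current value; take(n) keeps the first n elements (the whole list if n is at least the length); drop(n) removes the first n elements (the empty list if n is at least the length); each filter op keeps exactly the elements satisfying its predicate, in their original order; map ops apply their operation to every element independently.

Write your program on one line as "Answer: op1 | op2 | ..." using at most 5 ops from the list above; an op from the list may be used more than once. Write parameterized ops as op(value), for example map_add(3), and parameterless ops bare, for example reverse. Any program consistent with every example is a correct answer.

sort_asc | map_neg | take(3) | sort_asc

Check, running the answer program on each example:
  [-27, -39, 9, 15, 7] -> [-39, -27, 7, 9, 15] -> [39, 27, -7, -9, -15] -> [39, 27, -7] -> [-7, 27, 39]
  [-24, -41, 48] -> [-41, -24, 48] -> [41, 24, -48] -> [41, 24, -48] -> [-48, 24, 41]
  [-28, -47, 41, -5, 47, -17, 22, 22, -47] -> [-47, -47, -28, -17, -5, 22, 22, 41, 47] -> [47, 47, 28, 17, 5, -22, -22, -41, -47] -> [47, 47, 28] -> [28, 47, 47]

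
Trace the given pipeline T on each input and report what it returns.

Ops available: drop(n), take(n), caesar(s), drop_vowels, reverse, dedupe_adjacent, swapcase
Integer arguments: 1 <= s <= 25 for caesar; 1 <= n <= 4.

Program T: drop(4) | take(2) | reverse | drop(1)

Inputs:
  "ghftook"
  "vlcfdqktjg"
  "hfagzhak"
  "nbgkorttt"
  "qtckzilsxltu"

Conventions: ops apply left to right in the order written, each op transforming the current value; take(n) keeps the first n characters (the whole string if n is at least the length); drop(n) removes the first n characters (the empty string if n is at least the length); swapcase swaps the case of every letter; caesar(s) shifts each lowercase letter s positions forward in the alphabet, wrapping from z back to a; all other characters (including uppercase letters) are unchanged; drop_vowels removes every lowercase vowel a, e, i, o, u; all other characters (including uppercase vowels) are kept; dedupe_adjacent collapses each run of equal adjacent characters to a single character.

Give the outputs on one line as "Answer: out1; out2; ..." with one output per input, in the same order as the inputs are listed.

"o"; "d"; "z"; "o"; "z"

Execution, op by op:
  "ghftook" -> "ook" -> "oo" -> "oo" -> "o"
  "vlcfdqktjg" -> "dqktjg" -> "dq" -> "qd" -> "d"
  "hfagzhak" -> "zhak" -> "zh" -> "hz" -> "z"
  "nbgkorttt" -> "orttt" -> "or" -> "ro" -> "o"
  "qtckzilsxltu" -> "zilsxltu" -> "zi" -> "iz" -> "z"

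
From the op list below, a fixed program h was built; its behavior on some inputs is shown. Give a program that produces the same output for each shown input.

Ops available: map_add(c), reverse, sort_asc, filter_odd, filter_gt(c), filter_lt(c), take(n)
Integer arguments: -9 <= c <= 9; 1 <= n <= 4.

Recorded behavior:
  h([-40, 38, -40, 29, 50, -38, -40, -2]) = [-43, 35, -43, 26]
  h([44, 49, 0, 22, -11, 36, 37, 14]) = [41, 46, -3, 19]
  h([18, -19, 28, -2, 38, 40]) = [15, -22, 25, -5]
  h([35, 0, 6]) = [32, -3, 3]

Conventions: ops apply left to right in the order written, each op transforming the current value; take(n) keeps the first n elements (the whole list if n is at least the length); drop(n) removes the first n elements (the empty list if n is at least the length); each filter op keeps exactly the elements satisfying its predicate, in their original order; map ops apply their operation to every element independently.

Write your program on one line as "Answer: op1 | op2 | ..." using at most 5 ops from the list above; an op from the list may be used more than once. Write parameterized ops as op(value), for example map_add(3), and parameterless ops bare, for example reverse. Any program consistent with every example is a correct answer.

reverse | map_add(-3) | reverse | take(4)

Check, running the answer program on each example:
  [-40, 38, -40, 29, 50, -38, -40, -2] -> [-2, -40, -38, 50, 29, -40, 38, -40] -> [-5, -43, -41, 47, 26, -43, 35, -43] -> [-43, 35, -43, 26, 47, -41, -43, -5] -> [-43, 35, -43, 26]
  [44, 49, 0, 22, -11, 36, 37, 14] -> [14, 37, 36, -11, 22, 0, 49, 44] -> [11, 34, 33, -14, 19, -3, 46, 41] -> [41, 46, -3, 19, -14, 33, 34, 11] -> [41, 46, -3, 19]
  [18, -19, 28, -2, 38, 40] -> [40, 38, -2, 28, -19, 18] -> [37, 35, -5, 25, -22, 15] -> [15, -22, 25, -5, 35, 37] -> [15, -22, 25, -5]
  [35, 0, 6] -> [6, 0, 35] -> [3, -3, 32] -> [32, -3, 3] -> [32, -3, 3]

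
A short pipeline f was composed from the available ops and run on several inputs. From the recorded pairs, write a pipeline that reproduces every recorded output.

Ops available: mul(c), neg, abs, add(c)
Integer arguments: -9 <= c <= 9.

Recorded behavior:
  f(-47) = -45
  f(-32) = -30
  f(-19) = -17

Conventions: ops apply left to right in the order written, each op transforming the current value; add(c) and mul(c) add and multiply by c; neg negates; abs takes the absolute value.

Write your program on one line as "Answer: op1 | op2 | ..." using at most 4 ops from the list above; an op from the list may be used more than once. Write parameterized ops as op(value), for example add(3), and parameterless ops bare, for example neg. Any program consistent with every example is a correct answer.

neg | add(-2) | neg

Check, running the answer program on each example:
  -47 -> 47 -> 45 -> -45
  -32 -> 32 -> 30 -> -30
  -19 -> 19 -> 17 -> -17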